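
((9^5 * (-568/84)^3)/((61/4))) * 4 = -100192173696/20923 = -4788614.14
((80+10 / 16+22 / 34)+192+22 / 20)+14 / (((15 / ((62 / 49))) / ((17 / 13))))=51221117 / 185640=275.92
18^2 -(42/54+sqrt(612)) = 298.48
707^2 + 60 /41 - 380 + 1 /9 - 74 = 184277336 /369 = 499396.57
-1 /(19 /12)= -12 /19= -0.63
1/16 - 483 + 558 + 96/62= 37999/496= 76.61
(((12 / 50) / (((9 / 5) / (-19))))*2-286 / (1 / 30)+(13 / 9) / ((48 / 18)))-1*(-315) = -330781 / 40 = -8269.52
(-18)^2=324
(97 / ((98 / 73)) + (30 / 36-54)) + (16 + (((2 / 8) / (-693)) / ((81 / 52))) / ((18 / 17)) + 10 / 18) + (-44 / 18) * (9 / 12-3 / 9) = 122448020 / 3536379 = 34.63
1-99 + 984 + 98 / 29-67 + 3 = 23936 / 29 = 825.38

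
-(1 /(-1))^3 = 1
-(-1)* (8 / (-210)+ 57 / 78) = 1891 / 2730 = 0.69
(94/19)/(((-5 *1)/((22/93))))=-2068/8835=-0.23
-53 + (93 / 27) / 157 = -74858 / 1413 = -52.98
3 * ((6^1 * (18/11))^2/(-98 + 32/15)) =-3.02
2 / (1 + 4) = 2 / 5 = 0.40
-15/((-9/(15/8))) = 25/8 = 3.12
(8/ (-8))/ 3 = -1/ 3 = -0.33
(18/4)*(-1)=-9/2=-4.50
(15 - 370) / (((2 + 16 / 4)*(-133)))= 355 / 798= 0.44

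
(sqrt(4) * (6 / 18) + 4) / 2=7 / 3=2.33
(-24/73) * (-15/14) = 180/511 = 0.35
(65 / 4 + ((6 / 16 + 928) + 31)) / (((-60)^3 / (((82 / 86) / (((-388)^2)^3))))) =-64001 / 50702869998997025587200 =-0.00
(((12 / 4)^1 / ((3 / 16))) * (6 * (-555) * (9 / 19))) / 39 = -159840 / 247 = -647.13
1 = 1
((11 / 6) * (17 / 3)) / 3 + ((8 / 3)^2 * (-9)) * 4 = -13637 / 54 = -252.54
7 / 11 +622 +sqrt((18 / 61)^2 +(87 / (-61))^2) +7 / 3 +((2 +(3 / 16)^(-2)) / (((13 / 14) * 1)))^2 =3 * sqrt(877) / 61 +255971168 / 150579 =1701.37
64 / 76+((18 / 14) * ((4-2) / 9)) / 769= 86166 / 102277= 0.84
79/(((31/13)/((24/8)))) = 99.39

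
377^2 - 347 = 141782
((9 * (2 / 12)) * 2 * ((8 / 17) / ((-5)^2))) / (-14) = -12 / 2975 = -0.00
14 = 14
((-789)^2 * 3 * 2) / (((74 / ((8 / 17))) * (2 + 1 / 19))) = 94623192 / 8177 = 11571.87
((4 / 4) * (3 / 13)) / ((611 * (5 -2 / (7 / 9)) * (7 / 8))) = 24 / 135031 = 0.00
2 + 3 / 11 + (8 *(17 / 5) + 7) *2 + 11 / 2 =8379 / 110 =76.17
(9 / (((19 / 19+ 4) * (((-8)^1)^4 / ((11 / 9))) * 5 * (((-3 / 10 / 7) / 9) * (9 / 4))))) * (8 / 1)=-77 / 960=-0.08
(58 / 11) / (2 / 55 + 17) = 290 / 937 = 0.31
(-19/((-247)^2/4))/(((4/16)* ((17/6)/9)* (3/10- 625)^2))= -86400/2130258166283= -0.00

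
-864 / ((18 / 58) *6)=-464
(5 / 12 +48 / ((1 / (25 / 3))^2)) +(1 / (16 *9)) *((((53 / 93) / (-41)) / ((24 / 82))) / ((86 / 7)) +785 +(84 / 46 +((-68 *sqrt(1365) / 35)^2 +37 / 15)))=37548825379537 / 11125537920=3375.01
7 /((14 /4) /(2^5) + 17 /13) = 5824 /1179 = 4.94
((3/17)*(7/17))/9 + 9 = 7810/867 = 9.01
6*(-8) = -48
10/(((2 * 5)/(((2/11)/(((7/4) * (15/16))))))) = 128/1155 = 0.11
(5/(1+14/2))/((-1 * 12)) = -5/96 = -0.05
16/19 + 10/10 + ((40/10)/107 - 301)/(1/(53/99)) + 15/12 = -127224329/805068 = -158.03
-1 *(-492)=492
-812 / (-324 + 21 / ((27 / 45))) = 812 / 289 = 2.81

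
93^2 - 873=7776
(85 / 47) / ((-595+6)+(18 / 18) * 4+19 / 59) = -0.00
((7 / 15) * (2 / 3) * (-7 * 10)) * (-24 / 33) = 15.84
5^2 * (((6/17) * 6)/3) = 300/17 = 17.65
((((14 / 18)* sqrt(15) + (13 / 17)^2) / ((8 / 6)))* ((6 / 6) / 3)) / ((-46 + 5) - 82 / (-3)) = -7* sqrt(15) / 492 - 507 / 47396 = -0.07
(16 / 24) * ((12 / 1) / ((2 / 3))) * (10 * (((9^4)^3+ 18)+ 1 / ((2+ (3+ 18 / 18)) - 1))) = 33891544379904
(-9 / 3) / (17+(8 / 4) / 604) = -906 / 5135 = -0.18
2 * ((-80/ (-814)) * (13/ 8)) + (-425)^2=73514505/ 407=180625.32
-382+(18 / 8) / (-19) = -29041 / 76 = -382.12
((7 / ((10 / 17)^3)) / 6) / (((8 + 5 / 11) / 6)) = 378301 / 93000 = 4.07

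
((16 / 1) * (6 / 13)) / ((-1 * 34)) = -48 / 221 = -0.22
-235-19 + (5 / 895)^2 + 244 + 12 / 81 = -8522879 / 865107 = -9.85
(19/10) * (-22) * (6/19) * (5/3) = -22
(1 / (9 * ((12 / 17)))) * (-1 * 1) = -17 / 108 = -0.16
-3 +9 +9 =15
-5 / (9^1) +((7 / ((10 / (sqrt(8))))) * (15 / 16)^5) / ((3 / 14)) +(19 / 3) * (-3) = -176 / 9 +2480625 * sqrt(2) / 524288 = -12.86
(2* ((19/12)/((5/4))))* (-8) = -304/15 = -20.27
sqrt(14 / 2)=2.65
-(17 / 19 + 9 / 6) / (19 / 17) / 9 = -1547 / 6498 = -0.24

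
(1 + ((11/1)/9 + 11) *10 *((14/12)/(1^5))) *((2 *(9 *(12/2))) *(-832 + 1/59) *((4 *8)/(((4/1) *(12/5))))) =-7612411960/177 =-43007977.18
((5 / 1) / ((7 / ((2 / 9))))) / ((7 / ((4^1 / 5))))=8 / 441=0.02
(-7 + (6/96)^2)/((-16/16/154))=137907/128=1077.40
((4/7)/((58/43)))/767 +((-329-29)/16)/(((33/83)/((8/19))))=-2313195835/97624527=-23.69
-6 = -6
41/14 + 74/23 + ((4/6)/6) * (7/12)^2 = 1290281/208656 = 6.18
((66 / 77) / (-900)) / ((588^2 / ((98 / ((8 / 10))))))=-1 / 2963520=-0.00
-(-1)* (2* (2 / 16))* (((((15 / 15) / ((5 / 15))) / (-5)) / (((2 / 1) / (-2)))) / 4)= 3 / 80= 0.04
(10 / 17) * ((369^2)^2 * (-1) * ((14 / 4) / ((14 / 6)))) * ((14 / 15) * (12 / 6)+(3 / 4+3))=-91881156461.43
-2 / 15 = -0.13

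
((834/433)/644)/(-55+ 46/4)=-0.00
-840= -840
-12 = -12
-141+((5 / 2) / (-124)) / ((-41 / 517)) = -1431103 / 10168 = -140.75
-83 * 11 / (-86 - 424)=913 / 510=1.79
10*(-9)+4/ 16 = -359/ 4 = -89.75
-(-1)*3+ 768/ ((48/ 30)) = 483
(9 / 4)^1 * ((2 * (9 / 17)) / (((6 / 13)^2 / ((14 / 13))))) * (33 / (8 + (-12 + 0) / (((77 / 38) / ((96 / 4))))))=-2081079 / 702304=-2.96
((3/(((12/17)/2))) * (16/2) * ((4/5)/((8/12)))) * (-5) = -408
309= 309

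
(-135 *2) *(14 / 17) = -3780 / 17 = -222.35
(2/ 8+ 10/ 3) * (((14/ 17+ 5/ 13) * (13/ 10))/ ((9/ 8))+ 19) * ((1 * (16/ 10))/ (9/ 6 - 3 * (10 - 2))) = -894572/ 172125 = -5.20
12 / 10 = 6 / 5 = 1.20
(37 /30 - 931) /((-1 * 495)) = 27893 /14850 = 1.88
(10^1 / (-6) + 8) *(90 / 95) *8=48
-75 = -75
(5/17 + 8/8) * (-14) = -308/17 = -18.12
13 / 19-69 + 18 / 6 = -1241 / 19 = -65.32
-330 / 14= -165 / 7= -23.57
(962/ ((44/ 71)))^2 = 1166290801/ 484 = 2409691.74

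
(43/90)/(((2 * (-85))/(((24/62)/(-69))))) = 43/2727225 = 0.00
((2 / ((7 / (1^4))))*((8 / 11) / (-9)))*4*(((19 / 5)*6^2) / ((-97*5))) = 4864 / 186725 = 0.03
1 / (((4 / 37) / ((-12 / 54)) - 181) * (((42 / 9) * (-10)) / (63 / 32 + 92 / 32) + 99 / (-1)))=0.00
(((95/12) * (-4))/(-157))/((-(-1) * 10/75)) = 475/314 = 1.51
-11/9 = -1.22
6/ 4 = 1.50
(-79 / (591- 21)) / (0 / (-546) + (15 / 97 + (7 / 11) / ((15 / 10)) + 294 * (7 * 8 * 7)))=-84293 / 70093033190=-0.00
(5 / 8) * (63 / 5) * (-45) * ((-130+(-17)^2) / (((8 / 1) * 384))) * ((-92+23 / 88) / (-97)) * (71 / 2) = -86123611665 / 139853824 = -615.81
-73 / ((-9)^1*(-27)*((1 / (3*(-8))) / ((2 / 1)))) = 1168 / 81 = 14.42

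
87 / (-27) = -29 / 9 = -3.22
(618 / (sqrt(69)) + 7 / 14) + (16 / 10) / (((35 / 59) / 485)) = 206 *sqrt(69) / 23 + 91603 / 70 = 1383.01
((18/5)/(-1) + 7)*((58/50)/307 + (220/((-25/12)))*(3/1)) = -41333987/38375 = -1077.11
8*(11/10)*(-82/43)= -3608/215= -16.78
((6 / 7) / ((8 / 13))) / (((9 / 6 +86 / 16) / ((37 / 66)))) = 481 / 4235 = 0.11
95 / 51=1.86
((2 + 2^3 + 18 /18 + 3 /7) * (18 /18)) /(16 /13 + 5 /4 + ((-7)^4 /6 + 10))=12480 /450611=0.03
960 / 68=240 / 17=14.12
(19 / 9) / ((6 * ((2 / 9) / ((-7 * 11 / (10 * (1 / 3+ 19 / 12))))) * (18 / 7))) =-10241 / 4140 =-2.47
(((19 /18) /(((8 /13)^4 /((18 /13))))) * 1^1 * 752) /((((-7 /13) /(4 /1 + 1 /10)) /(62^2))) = -1004921441173 /4480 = -224312821.69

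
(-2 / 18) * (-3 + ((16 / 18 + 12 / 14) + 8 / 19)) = 997 / 10773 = 0.09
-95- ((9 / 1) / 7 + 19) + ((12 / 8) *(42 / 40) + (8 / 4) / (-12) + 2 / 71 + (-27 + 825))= 40802753 / 59640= 684.15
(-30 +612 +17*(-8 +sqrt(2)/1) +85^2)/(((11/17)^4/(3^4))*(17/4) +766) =27060804*sqrt(2)/1219342633 +12210789852/1219342633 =10.05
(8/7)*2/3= 16/21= 0.76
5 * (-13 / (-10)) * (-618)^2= 2482506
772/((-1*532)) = -193/133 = -1.45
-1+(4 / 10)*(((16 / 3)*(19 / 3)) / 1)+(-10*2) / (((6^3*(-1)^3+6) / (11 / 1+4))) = 4391 / 315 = 13.94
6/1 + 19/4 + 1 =11.75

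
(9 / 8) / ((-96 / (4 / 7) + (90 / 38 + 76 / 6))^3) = -1666737 / 5302614071672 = -0.00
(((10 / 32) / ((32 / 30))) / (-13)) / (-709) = 75 / 2359552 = 0.00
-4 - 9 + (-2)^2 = -9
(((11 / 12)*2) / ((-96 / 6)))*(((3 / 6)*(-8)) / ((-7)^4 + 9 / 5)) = 55 / 288336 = 0.00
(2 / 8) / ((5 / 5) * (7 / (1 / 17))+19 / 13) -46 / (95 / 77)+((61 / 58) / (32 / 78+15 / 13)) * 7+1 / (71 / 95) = -1319793383 / 42250680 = -31.24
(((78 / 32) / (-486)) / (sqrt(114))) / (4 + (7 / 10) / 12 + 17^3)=-65 * sqrt(114) / 7264658664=-0.00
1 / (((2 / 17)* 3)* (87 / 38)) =323 / 261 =1.24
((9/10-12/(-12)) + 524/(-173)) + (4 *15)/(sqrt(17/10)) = -1953/1730 + 60 *sqrt(170)/17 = 44.89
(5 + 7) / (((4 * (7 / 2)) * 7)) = 6 / 49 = 0.12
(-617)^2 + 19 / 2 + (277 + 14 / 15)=11429293 / 30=380976.43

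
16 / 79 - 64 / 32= -142 / 79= -1.80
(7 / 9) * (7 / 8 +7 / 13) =343 / 312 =1.10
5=5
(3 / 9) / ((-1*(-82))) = 1 / 246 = 0.00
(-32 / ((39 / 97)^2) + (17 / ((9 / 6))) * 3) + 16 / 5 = -1222534 / 7605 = -160.75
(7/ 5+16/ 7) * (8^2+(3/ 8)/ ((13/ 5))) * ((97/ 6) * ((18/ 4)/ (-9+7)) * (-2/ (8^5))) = 35774667/ 68157440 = 0.52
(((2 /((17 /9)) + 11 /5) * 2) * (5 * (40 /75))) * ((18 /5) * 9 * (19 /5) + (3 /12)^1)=13669396 /6375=2144.22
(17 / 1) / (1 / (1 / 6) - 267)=-17 / 261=-0.07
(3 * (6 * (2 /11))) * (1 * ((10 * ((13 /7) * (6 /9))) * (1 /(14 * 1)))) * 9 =14040 /539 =26.05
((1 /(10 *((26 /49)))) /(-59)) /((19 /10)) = -49 /29146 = -0.00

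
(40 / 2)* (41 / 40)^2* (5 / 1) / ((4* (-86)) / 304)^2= 606841 / 7396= 82.05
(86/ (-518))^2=1849/ 67081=0.03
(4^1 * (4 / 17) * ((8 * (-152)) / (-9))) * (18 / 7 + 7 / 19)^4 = 1407855444992 / 148216131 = 9498.67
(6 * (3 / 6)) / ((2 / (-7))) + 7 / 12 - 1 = -131 / 12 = -10.92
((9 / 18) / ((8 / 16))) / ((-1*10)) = -1 / 10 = -0.10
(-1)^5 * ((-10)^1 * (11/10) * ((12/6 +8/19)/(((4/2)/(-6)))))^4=-5309909096976/130321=-40744846.16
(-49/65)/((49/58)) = -58/65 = -0.89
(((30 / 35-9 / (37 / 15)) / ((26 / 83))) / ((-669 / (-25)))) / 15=-100015 / 4505046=-0.02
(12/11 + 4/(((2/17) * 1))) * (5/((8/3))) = 65.80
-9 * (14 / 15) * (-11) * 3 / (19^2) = 1386 / 1805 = 0.77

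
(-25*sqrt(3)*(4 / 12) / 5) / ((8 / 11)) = -55*sqrt(3) / 24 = -3.97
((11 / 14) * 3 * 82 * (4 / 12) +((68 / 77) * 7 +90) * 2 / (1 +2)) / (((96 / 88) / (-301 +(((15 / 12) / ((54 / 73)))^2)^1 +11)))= -397824360425 / 11757312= -33836.34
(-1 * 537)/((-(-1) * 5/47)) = -25239/5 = -5047.80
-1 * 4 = -4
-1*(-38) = 38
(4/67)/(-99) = -4/6633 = -0.00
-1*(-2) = 2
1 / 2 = 0.50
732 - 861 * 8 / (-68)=833.29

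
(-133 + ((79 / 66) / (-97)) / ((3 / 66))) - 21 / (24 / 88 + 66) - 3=-3219524 / 23571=-136.59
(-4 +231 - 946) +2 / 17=-12221 / 17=-718.88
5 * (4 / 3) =20 / 3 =6.67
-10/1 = -10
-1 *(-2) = 2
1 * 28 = 28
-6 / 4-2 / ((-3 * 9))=-77 / 54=-1.43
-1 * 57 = -57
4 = 4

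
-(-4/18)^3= 8/729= 0.01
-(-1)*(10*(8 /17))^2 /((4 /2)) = 3200 /289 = 11.07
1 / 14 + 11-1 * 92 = -1133 / 14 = -80.93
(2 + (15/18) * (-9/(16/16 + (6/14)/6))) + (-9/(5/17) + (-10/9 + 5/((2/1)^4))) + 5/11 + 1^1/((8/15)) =-269827/7920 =-34.07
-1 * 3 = -3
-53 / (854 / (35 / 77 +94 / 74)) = -18603 / 173789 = -0.11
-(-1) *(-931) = -931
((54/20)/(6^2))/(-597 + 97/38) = -57/451780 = -0.00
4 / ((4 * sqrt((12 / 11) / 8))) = sqrt(66) / 3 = 2.71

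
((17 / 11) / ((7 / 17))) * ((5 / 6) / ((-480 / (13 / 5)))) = -3757 / 221760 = -0.02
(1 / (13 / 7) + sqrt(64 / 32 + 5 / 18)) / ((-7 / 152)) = -76 *sqrt(82) / 21 - 152 / 13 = -44.46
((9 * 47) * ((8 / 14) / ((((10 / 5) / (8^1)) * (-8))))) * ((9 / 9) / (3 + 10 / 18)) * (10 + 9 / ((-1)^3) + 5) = -11421 / 56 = -203.95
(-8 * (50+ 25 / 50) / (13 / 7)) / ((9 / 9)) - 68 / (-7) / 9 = -177280 / 819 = -216.46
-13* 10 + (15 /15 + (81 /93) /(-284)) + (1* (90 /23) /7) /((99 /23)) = -87364171 /677908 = -128.87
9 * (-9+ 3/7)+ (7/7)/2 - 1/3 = -3233/42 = -76.98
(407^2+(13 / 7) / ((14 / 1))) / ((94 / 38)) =308438685 / 4606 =66964.54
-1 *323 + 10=-313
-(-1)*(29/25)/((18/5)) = 29/90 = 0.32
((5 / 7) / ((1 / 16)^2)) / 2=640 / 7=91.43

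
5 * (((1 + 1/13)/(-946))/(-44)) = 35/270556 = 0.00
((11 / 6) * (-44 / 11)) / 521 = -0.01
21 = 21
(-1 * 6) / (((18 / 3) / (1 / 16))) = -1 / 16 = -0.06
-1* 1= -1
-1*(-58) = 58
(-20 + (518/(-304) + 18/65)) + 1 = -201819/9880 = -20.43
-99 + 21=-78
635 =635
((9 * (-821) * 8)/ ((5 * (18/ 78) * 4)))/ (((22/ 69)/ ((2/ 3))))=-1472874/ 55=-26779.53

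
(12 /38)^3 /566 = 108 /1941097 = 0.00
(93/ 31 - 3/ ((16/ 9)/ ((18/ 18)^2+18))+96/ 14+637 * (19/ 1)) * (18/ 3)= 4059147/ 56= 72484.77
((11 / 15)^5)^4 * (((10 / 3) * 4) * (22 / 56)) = 14800499888516320202422 / 1396607826633453369140625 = 0.01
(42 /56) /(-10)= -3 /40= -0.08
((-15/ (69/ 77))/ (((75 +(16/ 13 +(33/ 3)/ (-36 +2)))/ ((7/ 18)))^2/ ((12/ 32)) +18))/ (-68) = 1106105/ 456597336024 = 0.00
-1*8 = -8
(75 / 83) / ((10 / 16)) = 120 / 83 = 1.45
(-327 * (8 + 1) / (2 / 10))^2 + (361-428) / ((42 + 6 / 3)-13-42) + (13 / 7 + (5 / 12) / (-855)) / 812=27780794117771215 / 128299248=216531231.09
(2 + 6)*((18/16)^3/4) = 729/256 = 2.85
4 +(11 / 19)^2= 1565 / 361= 4.34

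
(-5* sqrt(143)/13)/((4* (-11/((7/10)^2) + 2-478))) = 245* sqrt(143)/1270048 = 0.00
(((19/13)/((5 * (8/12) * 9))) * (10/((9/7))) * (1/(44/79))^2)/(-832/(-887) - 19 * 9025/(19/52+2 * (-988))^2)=1.37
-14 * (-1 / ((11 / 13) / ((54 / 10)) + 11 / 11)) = 351 / 29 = 12.10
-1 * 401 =-401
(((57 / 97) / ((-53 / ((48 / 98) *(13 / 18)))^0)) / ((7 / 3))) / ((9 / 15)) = 285 / 679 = 0.42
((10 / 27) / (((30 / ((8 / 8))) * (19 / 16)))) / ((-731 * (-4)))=4 / 1125009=0.00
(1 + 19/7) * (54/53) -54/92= 54567/17066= 3.20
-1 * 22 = -22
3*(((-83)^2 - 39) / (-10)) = -2055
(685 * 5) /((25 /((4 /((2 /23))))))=6302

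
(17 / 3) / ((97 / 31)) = 527 / 291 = 1.81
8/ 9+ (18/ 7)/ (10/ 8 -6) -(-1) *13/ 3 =4.68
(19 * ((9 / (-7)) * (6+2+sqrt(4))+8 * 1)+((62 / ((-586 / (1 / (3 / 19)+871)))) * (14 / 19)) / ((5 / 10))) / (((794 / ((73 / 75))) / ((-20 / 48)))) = 977502047 / 8354174220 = 0.12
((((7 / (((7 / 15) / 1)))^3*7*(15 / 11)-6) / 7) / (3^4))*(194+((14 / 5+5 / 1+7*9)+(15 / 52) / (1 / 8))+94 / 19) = 1469673732 / 95095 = 15454.80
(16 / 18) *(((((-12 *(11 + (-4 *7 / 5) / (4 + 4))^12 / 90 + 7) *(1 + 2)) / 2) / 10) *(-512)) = 1425760886793678945447841 / 109863281250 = 12977592427348.69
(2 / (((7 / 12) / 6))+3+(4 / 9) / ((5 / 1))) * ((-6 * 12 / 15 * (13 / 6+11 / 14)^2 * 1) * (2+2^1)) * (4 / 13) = -3667114496 / 3009825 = -1218.38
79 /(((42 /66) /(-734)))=-637846 /7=-91120.86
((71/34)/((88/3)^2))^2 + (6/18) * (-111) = -2565016585471/69324783616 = -37.00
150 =150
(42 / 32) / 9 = 7 / 48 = 0.15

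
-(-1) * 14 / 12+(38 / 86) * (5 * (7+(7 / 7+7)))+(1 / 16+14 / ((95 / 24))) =7432519 / 196080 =37.91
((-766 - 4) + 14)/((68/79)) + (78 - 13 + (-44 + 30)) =-14064/17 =-827.29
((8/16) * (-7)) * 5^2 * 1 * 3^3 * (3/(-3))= 4725/2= 2362.50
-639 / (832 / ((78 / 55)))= -1917 / 1760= -1.09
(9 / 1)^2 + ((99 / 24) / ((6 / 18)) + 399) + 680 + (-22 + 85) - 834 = 3211 / 8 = 401.38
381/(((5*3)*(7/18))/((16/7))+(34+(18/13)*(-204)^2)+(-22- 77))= 475488/71834513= 0.01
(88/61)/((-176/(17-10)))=-7/122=-0.06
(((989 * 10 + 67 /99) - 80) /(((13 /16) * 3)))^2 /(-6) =-120747540486272 /44721963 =-2699960.65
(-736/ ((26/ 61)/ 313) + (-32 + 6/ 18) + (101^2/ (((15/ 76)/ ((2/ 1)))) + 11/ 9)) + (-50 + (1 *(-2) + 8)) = -255752102/ 585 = -437183.08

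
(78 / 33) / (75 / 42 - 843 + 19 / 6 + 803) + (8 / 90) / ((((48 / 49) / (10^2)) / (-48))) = -15870617 / 36432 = -435.62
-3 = -3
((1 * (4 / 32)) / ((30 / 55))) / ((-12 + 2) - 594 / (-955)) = -10505 / 429888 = -0.02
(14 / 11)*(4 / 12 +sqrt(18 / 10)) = 14 / 33 +42*sqrt(5) / 55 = 2.13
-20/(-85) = 4/17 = 0.24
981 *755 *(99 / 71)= 73324845 / 71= 1032744.30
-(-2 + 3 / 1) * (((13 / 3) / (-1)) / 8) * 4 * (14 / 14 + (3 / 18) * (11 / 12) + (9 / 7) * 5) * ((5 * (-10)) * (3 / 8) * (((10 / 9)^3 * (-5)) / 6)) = 776140625 / 2204496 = 352.07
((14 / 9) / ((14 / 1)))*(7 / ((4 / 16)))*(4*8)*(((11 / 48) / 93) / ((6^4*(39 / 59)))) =4543 / 15864498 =0.00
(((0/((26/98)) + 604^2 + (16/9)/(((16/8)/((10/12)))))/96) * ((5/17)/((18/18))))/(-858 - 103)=-12312565/10586376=-1.16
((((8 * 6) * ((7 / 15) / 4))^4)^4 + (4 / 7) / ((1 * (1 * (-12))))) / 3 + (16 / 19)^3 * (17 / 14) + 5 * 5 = 20559313033664274095633292194 / 65935821533203125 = 311807945295.89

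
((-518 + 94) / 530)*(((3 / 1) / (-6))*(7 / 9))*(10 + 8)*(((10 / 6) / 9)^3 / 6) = 350 / 59049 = 0.01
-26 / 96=-13 / 48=-0.27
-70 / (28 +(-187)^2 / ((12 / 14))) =-0.00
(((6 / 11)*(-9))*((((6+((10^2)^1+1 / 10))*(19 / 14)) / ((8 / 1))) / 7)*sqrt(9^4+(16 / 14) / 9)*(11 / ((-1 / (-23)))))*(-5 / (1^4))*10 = 12934026.43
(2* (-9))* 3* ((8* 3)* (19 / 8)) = -3078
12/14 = 6/7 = 0.86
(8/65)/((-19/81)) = -648/1235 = -0.52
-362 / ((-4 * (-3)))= -181 / 6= -30.17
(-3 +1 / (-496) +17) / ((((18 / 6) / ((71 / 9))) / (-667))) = -328799651 / 13392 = -24551.95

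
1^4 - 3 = -2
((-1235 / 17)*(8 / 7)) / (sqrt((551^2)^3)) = -520 / 1047727051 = -0.00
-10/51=-0.20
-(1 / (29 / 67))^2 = -4489 / 841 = -5.34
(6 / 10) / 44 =3 / 220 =0.01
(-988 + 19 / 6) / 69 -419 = -433.27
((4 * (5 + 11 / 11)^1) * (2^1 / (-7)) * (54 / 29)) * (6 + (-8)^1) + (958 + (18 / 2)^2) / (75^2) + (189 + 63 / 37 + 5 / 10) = 18329837233 / 84498750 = 216.92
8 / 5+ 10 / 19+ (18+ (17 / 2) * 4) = 5142 / 95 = 54.13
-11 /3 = -3.67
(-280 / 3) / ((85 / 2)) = -112 / 51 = -2.20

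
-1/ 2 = -0.50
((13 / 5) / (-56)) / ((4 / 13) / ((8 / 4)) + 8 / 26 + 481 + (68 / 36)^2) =-13689 / 143006080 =-0.00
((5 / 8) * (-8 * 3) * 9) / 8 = -135 / 8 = -16.88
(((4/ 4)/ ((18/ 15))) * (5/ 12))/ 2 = 25/ 144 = 0.17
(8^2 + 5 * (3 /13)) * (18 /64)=7623 /416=18.32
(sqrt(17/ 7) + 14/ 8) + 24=sqrt(119)/ 7 + 103/ 4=27.31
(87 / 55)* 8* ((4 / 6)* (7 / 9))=3248 / 495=6.56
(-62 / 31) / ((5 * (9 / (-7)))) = 14 / 45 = 0.31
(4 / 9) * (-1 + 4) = 4 / 3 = 1.33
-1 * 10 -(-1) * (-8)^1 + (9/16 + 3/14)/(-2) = -4119/224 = -18.39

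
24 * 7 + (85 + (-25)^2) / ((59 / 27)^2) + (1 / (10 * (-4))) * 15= 8808741 / 27848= 316.32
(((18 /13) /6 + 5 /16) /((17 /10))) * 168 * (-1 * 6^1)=-71190 /221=-322.13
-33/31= -1.06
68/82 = 34/41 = 0.83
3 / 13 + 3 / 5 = 54 / 65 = 0.83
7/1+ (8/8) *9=16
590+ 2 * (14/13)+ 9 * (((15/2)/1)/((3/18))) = 12963/13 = 997.15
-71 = -71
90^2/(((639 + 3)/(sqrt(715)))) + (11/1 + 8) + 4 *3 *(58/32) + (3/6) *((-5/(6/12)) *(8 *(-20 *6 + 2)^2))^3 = -2764343452696575837/4 + 1350 *sqrt(715)/107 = -691085863174143621.88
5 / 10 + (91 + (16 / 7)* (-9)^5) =-1888287 / 14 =-134877.64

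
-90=-90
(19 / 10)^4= 130321 / 10000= 13.03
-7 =-7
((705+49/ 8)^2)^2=1047475165407841/ 4096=255731241554.65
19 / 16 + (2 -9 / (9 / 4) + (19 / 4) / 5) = 11 / 80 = 0.14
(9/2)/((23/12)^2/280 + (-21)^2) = 181440/17781649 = 0.01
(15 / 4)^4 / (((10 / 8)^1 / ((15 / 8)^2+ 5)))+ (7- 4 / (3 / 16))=16378247 / 12288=1332.87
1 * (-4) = -4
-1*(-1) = 1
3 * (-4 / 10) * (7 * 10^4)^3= -411600000000000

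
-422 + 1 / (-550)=-232101 / 550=-422.00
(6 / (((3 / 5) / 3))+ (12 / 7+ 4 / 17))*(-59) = -224318 / 119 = -1885.03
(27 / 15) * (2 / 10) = 9 / 25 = 0.36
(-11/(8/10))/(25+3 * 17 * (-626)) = 55/127604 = 0.00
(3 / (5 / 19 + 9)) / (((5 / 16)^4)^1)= 233472 / 6875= 33.96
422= 422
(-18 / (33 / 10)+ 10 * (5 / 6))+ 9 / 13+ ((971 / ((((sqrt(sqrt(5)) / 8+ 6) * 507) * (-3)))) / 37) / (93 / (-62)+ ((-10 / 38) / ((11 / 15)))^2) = -173728772096 * 5^(1 / 4) / 3976348224705519-678628016 * 5^(3 / 4) / 35787134022349671+ 10858048256 * sqrt(5) / 11929044674116557+ 156290843669842460 / 43739830471760709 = 3.57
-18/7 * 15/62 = -135/217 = -0.62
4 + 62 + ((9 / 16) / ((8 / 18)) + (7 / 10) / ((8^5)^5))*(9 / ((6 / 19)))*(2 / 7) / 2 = 376331287977985614135951759 / 5289050460814002639339520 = 71.15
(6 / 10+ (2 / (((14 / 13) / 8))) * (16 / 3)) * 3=239.51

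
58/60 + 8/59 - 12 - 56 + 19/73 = -8610227/129210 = -66.64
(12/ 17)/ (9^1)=4/ 51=0.08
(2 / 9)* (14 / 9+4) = 100 / 81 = 1.23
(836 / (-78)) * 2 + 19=-95 / 39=-2.44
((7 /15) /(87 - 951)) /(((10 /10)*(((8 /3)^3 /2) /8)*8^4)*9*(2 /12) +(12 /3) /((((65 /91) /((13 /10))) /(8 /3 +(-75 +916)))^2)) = -875 /15289552235808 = -0.00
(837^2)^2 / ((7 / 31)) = 15214704636591 / 7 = 2173529233798.71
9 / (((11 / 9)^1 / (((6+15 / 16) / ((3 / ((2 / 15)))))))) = 999 / 440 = 2.27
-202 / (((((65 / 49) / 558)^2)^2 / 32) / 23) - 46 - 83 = -83090294766120782769537 / 17850625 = -4654755492657583.85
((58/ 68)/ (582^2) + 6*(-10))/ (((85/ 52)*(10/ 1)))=-8982960103/ 2447280900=-3.67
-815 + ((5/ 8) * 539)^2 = 7210865/ 64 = 112669.77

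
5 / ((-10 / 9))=-4.50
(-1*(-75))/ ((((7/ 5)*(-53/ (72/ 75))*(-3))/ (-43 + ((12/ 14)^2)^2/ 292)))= -904369800/ 65026283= -13.91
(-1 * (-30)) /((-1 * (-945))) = 2 /63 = 0.03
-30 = -30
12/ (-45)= -4/ 15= -0.27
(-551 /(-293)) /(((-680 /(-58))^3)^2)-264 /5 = -23898741909538750129 /452627693888000000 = -52.80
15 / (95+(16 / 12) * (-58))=45 / 53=0.85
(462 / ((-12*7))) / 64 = -11 / 128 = -0.09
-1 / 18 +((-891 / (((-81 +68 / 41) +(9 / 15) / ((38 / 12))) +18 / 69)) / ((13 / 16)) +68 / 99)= 264355128605 / 18191644614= 14.53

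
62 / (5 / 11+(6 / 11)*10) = 682 / 65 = 10.49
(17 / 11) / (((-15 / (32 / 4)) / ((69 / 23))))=-136 / 55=-2.47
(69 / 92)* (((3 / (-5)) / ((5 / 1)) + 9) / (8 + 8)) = 333 / 800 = 0.42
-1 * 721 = -721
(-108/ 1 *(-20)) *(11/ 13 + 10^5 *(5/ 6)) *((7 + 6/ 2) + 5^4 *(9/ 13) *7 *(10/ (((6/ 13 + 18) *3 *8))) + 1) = 742811292315/ 52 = 14284832544.52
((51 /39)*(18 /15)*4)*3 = 1224 /65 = 18.83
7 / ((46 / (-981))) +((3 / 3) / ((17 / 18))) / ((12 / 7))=-58128 / 391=-148.66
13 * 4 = 52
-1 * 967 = -967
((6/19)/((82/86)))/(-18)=-43/2337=-0.02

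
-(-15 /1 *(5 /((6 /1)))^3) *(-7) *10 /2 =-21875 /72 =-303.82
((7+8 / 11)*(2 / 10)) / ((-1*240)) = -0.01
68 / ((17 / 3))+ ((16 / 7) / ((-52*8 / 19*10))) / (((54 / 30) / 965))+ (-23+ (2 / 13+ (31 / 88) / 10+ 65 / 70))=-11156111 / 720720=-15.48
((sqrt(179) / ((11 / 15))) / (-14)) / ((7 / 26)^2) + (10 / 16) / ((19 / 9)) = -17.68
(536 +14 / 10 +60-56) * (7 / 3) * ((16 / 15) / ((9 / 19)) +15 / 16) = 130539661 / 32400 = 4029.00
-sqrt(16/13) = -4* sqrt(13)/13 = -1.11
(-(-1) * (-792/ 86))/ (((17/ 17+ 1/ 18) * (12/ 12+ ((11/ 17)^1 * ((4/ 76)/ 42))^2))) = -8.72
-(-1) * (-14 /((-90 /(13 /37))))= 91 /1665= 0.05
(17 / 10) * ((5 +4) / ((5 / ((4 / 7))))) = 306 / 175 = 1.75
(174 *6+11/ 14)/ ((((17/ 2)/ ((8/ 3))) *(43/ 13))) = 1521208/ 15351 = 99.10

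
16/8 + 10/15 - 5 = -7/3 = -2.33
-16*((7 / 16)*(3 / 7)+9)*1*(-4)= 588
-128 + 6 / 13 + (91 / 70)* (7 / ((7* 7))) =-115891 / 910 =-127.35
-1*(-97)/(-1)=-97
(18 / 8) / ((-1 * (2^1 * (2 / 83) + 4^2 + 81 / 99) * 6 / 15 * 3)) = -0.11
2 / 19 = 0.11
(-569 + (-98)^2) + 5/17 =153600/17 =9035.29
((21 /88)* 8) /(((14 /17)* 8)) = 51 /176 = 0.29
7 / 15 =0.47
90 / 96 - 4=-49 / 16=-3.06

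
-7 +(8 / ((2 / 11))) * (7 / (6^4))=-2191 / 324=-6.76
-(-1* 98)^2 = -9604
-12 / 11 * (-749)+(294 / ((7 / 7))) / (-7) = 8526 / 11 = 775.09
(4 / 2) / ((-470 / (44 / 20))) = -11 / 1175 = -0.01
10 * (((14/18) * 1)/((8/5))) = 175/36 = 4.86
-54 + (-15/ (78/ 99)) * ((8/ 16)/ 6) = -5781/ 104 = -55.59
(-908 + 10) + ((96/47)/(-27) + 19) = -371849/423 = -879.08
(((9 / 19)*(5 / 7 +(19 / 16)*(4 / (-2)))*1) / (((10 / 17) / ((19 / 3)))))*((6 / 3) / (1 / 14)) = -4743 / 20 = -237.15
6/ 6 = 1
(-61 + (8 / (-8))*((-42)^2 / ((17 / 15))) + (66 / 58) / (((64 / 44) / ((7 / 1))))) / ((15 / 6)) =-644.80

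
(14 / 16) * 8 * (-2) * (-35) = 490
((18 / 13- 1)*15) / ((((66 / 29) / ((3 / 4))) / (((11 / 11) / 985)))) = 435 / 225368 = 0.00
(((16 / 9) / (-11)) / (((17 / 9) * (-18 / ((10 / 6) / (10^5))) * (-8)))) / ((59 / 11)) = -1 / 541620000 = -0.00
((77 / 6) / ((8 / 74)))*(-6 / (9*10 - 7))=-2849 / 332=-8.58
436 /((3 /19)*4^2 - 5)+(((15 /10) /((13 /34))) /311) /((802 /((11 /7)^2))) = -1316176657139 /7467445258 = -176.26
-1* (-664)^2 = -440896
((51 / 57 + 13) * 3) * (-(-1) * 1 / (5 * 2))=4.17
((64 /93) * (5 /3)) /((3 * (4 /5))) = 400 /837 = 0.48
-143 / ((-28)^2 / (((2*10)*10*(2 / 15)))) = -715 / 147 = -4.86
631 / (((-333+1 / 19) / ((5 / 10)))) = -11989 / 12652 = -0.95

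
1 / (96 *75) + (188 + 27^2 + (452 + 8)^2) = 1530122401 / 7200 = 212517.00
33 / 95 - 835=-79292 / 95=-834.65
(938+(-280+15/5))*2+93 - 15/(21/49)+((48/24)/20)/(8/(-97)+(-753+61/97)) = 1007234303/729880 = 1380.00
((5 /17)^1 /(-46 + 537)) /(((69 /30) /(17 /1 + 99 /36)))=0.01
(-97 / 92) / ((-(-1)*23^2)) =-97 / 48668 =-0.00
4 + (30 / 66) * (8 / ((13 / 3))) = 692 / 143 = 4.84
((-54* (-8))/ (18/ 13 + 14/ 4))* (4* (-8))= -359424/ 127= -2830.11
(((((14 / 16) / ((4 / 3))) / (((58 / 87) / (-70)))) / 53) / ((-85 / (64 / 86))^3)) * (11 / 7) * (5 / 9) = 78848 / 103513741115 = 0.00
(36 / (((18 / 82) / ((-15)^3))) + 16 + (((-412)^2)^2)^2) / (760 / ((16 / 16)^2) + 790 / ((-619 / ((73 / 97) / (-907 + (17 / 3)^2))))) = 196248129633799809542857207292 / 179656120675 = 1092354264894848451.25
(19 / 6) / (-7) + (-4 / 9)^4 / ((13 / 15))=-162143 / 398034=-0.41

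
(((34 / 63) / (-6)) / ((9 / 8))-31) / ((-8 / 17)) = 898739 / 13608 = 66.04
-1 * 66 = -66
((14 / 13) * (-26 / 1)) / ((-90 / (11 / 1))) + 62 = 2944 / 45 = 65.42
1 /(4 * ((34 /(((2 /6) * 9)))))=3 /136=0.02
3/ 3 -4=-3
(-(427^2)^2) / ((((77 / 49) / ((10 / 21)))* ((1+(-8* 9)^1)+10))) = 165145873.03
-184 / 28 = -46 / 7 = -6.57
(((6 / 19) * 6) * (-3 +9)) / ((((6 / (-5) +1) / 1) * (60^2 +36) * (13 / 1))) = -30 / 24947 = -0.00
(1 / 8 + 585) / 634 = 4681 / 5072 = 0.92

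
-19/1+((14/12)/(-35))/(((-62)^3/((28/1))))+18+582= 581.00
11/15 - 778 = -11659/15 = -777.27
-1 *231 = -231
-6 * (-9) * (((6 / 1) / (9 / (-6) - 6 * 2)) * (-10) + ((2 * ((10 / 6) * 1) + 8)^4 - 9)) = 2671934 / 3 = 890644.67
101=101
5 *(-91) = -455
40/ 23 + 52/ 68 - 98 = -37339/ 391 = -95.50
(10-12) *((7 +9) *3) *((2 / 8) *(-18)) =432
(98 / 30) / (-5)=-49 / 75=-0.65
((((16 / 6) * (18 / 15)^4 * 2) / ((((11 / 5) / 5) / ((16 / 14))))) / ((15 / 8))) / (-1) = -15.32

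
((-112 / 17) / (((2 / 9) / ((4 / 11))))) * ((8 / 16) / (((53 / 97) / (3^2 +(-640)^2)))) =-40049929584 / 9911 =-4040957.48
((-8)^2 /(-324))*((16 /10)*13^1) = -4.11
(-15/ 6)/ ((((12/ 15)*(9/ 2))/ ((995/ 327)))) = -24875/ 11772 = -2.11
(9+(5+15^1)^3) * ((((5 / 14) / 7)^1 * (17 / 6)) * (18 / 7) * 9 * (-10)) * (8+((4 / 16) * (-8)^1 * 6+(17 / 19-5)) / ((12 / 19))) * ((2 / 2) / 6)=153172125 / 196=781490.43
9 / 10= 0.90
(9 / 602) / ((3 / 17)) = 51 / 602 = 0.08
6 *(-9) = -54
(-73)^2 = 5329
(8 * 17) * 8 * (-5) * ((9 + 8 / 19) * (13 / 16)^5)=-5649222995 / 311296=-18147.43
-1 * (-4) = 4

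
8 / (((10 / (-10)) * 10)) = -4 / 5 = -0.80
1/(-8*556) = -1/4448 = -0.00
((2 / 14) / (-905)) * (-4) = 4 / 6335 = 0.00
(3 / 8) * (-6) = -9 / 4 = -2.25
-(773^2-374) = -597155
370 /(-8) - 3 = -197 /4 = -49.25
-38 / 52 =-19 / 26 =-0.73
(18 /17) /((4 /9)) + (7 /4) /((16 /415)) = 51977 /1088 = 47.77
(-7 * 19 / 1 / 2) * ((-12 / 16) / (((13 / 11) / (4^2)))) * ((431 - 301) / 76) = 1155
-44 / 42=-22 / 21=-1.05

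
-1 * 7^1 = -7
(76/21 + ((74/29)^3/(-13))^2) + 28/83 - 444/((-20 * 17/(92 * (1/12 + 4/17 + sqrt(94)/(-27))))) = 2221463318180721449/50637227825935023 - 3404 * sqrt(94)/765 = 0.73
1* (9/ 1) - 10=-1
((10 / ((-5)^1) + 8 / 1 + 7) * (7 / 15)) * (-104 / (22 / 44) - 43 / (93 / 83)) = -2085083 / 1395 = -1494.68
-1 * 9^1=-9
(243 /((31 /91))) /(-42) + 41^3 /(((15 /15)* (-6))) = -1069855 /93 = -11503.82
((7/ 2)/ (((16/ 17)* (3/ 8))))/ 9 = 119/ 108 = 1.10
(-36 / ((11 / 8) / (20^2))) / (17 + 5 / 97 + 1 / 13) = -145267200 / 237589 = -611.42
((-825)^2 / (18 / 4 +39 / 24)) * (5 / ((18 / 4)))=6050000 / 49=123469.39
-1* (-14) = 14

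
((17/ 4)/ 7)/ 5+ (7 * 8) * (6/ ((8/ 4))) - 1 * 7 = 22557/ 140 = 161.12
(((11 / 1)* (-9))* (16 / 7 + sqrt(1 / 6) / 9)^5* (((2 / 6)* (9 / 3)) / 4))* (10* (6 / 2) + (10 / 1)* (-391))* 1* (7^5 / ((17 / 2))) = 2892656742951745* sqrt(6) / 6022998 + 1326521450669360 / 111537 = 13069519757.00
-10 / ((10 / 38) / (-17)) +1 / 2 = 1293 / 2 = 646.50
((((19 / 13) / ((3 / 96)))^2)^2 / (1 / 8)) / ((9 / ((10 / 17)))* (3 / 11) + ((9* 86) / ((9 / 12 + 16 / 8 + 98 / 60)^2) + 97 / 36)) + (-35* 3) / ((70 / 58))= 149704358545816369509 / 184434453786973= 811694.10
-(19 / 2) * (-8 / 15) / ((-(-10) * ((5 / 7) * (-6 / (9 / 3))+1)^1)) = -266 / 225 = -1.18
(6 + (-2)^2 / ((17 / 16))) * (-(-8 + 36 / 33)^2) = -466.12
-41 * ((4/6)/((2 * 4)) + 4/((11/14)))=-28003/132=-212.14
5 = 5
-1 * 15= -15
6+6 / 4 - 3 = 9 / 2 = 4.50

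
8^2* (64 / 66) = 2048 / 33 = 62.06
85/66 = 1.29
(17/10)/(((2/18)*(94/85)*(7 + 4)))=2601/2068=1.26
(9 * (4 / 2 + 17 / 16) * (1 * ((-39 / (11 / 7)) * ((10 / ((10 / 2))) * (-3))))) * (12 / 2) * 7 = 7584759 / 44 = 172380.89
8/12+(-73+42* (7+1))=791/3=263.67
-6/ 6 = -1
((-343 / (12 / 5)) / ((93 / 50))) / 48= -42875 / 26784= -1.60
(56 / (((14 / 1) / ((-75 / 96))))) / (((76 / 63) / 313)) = -810.81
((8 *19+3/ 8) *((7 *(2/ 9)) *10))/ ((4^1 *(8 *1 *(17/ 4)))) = 42665/ 2448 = 17.43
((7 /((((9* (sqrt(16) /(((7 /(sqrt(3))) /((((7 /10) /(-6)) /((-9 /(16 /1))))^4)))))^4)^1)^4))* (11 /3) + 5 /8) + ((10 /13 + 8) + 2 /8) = 86045027483351767621576504804754199037986417832055780885520906993431650701724638848335481716312243933239556665091792613 /99620917955249577145718279424309570425973358956061591666517494290021565590135399811907584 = 863724499326575209797238700000.00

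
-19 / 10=-1.90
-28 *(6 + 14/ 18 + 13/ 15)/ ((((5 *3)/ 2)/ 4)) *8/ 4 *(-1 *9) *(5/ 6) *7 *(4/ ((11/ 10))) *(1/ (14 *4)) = 77056/ 99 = 778.34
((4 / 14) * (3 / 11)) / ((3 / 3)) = 6 / 77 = 0.08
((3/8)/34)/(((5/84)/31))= 1953/340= 5.74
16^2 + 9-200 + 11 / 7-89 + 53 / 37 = -21.00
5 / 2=2.50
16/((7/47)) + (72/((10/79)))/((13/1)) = 68788/455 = 151.18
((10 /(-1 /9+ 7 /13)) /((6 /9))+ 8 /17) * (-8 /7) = -24188 /595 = -40.65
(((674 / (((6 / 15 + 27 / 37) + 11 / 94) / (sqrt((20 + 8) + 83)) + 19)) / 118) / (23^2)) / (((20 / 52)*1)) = 186276357860060 / 126066276789767843 - 110118651786*sqrt(111) / 126066276789767843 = 0.00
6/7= 0.86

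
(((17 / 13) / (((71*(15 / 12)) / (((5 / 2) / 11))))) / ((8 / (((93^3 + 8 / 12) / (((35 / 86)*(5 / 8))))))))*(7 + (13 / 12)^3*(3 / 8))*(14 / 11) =4674891428803 / 371131200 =12596.33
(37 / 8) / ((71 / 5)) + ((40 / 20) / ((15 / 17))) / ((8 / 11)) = 29329 / 8520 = 3.44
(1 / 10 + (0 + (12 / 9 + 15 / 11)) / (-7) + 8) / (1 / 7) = 17821 / 330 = 54.00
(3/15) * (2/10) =1/25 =0.04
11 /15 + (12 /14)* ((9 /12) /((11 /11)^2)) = 289 /210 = 1.38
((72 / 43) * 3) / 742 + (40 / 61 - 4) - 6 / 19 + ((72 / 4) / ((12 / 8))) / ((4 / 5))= 209795451 / 18489527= 11.35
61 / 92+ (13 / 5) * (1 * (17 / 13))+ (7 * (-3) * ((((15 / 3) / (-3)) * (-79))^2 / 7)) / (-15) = 14371121 / 4140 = 3471.29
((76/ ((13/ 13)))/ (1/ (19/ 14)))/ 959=722/ 6713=0.11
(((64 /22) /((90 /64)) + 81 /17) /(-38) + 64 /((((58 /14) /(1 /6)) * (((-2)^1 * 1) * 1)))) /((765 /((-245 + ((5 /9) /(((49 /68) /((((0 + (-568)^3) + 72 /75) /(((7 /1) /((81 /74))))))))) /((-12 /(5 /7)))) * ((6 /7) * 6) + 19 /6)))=-343255942998136476163 /26469170076957300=-12968.14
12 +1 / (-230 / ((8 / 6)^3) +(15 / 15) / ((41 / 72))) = 1498700 / 125001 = 11.99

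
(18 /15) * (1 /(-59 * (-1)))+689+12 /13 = 689.94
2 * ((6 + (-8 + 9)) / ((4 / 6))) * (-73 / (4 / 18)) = -13797 / 2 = -6898.50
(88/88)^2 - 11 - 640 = -650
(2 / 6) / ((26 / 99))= 33 / 26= 1.27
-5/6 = -0.83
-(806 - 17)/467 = -789/467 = -1.69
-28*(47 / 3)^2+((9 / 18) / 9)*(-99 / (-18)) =-247397 / 36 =-6872.14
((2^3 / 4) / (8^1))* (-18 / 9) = -1 / 2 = -0.50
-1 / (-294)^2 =-1 / 86436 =-0.00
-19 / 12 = -1.58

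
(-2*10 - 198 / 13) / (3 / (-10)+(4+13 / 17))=-77860 / 9867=-7.89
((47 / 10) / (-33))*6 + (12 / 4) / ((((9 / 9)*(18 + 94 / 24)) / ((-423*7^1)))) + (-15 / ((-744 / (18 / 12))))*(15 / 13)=-37879654543 / 93270320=-406.13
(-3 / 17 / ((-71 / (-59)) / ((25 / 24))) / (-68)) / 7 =1475 / 4596256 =0.00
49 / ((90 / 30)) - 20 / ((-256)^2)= 802801 / 49152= 16.33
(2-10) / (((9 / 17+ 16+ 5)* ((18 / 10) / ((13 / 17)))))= -260 / 1647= -0.16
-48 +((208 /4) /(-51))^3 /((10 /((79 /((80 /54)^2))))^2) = -1213179001791 /19652000000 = -61.73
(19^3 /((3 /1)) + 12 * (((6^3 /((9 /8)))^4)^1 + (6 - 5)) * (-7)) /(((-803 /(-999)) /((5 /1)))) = -710074864795.80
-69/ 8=-8.62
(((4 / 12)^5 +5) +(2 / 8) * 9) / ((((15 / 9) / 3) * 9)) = 7051 / 4860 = 1.45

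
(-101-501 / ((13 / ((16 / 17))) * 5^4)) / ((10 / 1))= -13958641 / 1381250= -10.11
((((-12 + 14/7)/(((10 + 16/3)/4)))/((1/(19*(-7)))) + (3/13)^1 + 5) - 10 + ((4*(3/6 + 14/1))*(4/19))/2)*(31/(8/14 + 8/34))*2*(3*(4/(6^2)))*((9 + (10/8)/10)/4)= 29602472725/1454336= 20354.63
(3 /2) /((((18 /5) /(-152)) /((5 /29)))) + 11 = 7 /87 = 0.08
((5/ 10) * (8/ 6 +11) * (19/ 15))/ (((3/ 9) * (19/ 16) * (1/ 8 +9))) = 2.16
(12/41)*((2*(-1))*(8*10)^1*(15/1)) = -28800/41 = -702.44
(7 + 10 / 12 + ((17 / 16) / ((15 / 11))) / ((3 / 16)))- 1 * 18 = -541 / 90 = -6.01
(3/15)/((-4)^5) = -1/5120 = -0.00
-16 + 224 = 208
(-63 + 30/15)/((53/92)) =-5612/53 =-105.89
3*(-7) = -21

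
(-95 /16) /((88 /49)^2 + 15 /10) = -228095 /181528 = -1.26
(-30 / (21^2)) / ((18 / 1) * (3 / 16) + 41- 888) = 80 / 992103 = 0.00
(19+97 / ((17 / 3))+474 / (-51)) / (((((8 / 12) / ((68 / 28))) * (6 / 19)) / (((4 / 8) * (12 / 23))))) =12996 / 161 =80.72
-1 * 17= -17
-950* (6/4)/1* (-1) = 1425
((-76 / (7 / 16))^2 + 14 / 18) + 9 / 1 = 13312216 / 441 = 30186.43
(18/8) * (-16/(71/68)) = -2448/71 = -34.48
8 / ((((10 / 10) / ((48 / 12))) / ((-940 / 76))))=-7520 / 19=-395.79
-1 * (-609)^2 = -370881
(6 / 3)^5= 32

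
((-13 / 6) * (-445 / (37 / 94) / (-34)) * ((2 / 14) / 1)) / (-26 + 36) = -54379 / 52836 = -1.03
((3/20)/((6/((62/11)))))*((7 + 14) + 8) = 899/220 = 4.09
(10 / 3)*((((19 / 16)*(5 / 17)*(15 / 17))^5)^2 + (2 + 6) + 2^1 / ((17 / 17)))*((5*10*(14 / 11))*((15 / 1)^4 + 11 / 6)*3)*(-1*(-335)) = 361718547659755417285591047639540085406645509375 / 3351502267186060988448595905223852032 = 107927287175.45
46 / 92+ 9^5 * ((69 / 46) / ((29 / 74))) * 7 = 91762175 / 58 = 1582106.47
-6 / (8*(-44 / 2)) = 3 / 88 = 0.03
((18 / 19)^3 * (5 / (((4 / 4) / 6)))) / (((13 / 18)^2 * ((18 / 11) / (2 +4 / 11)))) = 6298560 / 89167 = 70.64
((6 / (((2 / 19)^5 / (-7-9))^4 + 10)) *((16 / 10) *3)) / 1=2706478088943308989921603272 / 939749336438648954833890065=2.88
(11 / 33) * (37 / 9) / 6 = 37 / 162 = 0.23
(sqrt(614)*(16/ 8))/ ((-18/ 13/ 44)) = -572*sqrt(614)/ 9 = -1574.84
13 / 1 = 13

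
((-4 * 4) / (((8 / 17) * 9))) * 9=-34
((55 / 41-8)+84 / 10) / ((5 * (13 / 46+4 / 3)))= 49266 / 228575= 0.22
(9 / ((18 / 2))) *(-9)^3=-729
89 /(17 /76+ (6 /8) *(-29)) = -1691 /409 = -4.13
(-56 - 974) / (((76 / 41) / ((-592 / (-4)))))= -1562510 / 19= -82237.37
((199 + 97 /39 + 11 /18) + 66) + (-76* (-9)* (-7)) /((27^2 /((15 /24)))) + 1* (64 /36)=279857 /1053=265.77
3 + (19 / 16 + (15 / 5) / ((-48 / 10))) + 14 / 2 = 169 / 16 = 10.56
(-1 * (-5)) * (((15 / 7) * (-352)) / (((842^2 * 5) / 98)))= -18480 / 177241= -0.10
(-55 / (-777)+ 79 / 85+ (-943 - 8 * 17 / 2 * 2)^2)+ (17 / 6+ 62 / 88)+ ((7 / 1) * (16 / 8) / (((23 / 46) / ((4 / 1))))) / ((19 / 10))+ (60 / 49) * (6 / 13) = 5849980193105473 / 5024439420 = 1164305.05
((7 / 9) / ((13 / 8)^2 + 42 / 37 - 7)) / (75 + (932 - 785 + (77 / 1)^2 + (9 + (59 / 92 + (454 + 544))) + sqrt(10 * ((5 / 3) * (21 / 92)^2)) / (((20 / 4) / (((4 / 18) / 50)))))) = -2562122720000 / 76033037770733357 + 1089280 * sqrt(6) / 684297339936600213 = -0.00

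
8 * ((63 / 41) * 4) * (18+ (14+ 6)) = 76608 / 41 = 1868.49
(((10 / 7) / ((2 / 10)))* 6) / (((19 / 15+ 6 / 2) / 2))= 1125 / 56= 20.09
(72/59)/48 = 3/118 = 0.03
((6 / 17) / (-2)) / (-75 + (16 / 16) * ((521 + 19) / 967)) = 967 / 407915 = 0.00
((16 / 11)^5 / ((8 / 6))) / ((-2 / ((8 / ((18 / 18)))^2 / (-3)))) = 8388608 / 161051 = 52.09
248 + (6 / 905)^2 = 203118236 / 819025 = 248.00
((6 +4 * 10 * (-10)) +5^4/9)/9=-2921/81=-36.06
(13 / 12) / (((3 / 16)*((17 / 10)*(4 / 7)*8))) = 455 / 612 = 0.74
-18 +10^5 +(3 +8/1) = 99993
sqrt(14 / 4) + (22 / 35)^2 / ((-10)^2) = 121 / 30625 + sqrt(14) / 2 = 1.87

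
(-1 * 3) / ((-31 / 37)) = 111 / 31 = 3.58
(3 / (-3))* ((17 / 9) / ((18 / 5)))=-85 / 162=-0.52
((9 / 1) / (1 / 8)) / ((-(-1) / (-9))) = -648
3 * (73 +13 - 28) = 174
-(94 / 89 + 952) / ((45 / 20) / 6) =-226192 / 89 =-2541.48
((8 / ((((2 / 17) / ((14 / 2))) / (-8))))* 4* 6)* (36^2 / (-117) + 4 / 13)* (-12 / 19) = -153538560 / 247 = -621613.60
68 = 68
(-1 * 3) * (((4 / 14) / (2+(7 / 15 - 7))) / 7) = 45 / 1666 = 0.03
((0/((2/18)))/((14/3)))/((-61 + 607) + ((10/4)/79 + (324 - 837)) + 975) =0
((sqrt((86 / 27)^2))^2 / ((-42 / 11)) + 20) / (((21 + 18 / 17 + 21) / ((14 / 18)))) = 2256767 / 7203978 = 0.31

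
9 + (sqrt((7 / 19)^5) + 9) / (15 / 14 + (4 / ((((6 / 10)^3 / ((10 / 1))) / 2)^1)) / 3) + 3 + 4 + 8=55566 * sqrt(133) / 968593685 + 3399366 / 141215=24.07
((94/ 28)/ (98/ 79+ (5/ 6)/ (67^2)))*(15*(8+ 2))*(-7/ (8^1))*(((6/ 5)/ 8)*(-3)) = 6750401085/ 42238832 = 159.82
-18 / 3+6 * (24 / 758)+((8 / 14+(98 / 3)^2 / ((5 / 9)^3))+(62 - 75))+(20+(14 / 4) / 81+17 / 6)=167295004882 / 26861625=6228.03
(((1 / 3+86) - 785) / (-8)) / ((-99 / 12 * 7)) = -1048 / 693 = -1.51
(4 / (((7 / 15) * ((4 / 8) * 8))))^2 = 225 / 49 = 4.59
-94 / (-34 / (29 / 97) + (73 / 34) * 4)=23171 / 25916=0.89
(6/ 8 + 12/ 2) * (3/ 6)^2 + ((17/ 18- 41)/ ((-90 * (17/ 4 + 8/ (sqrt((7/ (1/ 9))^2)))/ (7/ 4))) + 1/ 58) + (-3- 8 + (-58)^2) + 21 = 77748738809/ 23030640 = 3375.88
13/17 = 0.76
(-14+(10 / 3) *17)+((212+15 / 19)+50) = 17411 / 57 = 305.46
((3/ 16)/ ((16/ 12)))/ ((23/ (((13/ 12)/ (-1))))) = -39/ 5888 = -0.01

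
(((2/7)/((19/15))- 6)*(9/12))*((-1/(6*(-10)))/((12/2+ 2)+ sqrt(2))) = -192/20615+ 24*sqrt(2)/20615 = -0.01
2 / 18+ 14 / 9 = 5 / 3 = 1.67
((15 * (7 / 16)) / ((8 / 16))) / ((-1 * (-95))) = 21 / 152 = 0.14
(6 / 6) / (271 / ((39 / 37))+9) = 39 / 10378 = 0.00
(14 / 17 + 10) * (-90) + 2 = -16526 / 17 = -972.12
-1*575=-575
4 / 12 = 1 / 3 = 0.33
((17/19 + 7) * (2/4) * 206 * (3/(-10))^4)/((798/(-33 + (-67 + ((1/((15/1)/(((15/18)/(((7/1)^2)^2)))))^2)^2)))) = -35933199230586676132697/43535032700799487276800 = -0.83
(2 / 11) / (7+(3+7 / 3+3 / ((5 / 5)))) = 3 / 253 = 0.01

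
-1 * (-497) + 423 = 920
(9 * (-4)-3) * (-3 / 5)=117 / 5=23.40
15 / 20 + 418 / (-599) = 125 / 2396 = 0.05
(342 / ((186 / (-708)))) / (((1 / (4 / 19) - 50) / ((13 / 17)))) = 2098512 / 95387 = 22.00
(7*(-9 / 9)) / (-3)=7 / 3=2.33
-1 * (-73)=73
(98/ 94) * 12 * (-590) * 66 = -22896720/ 47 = -487164.26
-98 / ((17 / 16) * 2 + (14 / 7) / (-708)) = -138768 / 3005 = -46.18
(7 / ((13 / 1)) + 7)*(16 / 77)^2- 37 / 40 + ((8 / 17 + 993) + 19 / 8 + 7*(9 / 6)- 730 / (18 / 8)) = 3279363671 / 4813380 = 681.30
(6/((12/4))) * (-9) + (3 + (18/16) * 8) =-6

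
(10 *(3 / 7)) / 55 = 6 / 77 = 0.08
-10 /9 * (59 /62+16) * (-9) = 5255 /31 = 169.52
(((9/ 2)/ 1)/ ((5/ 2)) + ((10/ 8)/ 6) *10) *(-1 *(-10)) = 233/ 6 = 38.83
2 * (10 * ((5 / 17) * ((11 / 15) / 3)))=220 / 153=1.44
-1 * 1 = -1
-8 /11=-0.73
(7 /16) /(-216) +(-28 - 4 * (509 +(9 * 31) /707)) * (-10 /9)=2295.09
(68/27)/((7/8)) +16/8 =922/189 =4.88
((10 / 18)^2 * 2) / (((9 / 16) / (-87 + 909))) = 902.06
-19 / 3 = -6.33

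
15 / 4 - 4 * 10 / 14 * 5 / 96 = 605 / 168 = 3.60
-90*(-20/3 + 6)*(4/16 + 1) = 75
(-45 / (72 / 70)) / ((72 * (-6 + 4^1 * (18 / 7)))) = -245 / 1728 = -0.14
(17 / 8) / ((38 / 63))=1071 / 304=3.52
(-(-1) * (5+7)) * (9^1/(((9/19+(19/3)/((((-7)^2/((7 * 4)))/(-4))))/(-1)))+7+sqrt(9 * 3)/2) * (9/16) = 81 * sqrt(3)/8+288225/5587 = 69.13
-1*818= -818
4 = 4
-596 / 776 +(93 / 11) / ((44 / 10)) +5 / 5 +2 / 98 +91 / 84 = 22479013 / 6901356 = 3.26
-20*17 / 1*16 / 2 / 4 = -680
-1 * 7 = -7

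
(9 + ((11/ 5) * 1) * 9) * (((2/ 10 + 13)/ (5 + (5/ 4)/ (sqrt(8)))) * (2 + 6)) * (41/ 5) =399015936/ 79375 - 24938496 * sqrt(2)/ 79375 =4582.65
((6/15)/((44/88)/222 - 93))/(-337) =888/69575335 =0.00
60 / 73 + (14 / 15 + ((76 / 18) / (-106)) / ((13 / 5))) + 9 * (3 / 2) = 68987053 / 4526730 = 15.24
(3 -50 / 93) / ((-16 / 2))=-229 / 744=-0.31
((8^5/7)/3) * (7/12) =8192/9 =910.22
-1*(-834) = 834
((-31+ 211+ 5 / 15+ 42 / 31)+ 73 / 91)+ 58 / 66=17070385 / 93093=183.37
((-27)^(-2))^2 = 1 / 531441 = 0.00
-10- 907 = -917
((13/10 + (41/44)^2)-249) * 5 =-1234.16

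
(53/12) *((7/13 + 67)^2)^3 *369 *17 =12692202909586190241648/4826809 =2629522508470128.04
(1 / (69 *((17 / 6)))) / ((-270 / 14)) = -14 / 52785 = -0.00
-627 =-627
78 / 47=1.66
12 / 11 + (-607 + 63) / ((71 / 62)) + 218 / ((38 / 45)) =-3202159 / 14839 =-215.79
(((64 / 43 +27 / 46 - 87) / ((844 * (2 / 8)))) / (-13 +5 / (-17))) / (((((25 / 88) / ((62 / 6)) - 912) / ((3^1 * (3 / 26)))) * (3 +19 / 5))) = -286407605 / 169478316380958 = -0.00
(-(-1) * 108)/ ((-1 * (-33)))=36/ 11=3.27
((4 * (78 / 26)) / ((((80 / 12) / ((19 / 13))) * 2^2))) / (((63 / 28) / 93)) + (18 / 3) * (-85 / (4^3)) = 39969 / 2080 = 19.22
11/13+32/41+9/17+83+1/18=13897843/163098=85.21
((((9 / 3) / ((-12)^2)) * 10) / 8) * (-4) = -5 / 48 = -0.10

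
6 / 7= 0.86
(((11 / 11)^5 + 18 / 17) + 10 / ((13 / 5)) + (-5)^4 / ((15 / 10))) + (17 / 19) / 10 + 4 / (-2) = 52990681 / 125970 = 420.66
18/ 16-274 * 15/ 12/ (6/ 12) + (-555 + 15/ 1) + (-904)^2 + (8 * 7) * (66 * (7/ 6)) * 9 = 6838401/ 8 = 854800.12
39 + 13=52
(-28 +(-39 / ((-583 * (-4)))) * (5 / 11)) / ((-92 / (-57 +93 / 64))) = -111047535 / 6566912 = -16.91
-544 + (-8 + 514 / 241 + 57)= -118781 / 241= -492.87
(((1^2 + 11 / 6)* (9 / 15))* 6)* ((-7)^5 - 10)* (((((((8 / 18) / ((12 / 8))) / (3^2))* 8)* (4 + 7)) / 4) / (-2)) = 25158232 / 405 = 62119.09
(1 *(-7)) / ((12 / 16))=-28 / 3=-9.33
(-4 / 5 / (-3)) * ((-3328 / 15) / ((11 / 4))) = -53248 / 2475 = -21.51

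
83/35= 2.37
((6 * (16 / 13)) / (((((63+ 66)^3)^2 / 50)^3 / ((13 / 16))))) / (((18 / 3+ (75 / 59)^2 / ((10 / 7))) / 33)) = 19145500000 / 539840280574110321572088146521389896331063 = 0.00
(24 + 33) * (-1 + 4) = 171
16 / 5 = 3.20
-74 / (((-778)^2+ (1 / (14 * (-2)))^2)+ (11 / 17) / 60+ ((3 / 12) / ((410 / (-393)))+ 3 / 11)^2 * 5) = -0.00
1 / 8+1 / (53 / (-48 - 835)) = -7011 / 424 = -16.54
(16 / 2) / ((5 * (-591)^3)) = -0.00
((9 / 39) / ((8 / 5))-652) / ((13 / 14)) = -474551 / 676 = -702.00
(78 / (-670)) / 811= -39 / 271685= -0.00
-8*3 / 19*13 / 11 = -312 / 209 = -1.49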